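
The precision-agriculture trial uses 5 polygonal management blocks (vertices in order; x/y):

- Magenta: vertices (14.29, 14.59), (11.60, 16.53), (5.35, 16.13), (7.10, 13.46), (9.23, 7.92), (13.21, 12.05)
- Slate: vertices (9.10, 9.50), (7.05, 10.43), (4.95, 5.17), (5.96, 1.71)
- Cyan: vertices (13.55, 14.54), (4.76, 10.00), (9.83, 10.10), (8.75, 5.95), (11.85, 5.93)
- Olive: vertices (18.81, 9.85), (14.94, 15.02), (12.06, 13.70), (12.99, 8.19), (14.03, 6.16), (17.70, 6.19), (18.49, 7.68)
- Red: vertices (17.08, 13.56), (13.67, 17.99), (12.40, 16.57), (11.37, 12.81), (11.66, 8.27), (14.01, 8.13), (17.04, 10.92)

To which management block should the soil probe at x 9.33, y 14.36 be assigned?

Cast a ray rightward from (9.33, 14.36). For each polygon, the edges (by vertex number in listed order) whose endpoints lie on opposite sides of y = 14.36, where each meets that height, and whether that is right or left of the point:
Magenta: 3–4 at x≈6.510 (left), 6–1 at x≈14.192 (right) → 1 crossing.
Slate: no edge straddles that height → 0 crossings.
Cyan: 1–2 at x≈13.201 (right), 5–1 at x≈13.514 (right) → 2 crossings.
Olive: 1–2 at x≈15.434 (right), 2–3 at x≈13.500 (right) → 2 crossings.
Red: 1–2 at x≈16.464 (right), 3–4 at x≈11.795 (right) → 2 crossings.
Only Magenta has an odd count, so the point is inside Magenta.

Magenta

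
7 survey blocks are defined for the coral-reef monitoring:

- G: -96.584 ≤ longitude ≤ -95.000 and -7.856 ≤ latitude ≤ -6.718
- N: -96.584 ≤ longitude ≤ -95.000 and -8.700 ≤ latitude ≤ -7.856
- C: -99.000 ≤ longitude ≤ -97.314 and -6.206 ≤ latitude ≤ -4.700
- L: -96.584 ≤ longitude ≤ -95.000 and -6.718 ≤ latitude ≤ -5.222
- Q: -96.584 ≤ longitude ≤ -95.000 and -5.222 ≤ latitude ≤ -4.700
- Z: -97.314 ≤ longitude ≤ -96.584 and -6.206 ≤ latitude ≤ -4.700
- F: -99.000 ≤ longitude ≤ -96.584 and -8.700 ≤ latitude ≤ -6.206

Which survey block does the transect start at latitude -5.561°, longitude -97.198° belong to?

The point has longitude = -97.198 and latitude = -5.561.
Only Z satisfies -97.314 ≤ longitude ≤ -96.584 and -6.206 ≤ latitude ≤ -4.700.

Z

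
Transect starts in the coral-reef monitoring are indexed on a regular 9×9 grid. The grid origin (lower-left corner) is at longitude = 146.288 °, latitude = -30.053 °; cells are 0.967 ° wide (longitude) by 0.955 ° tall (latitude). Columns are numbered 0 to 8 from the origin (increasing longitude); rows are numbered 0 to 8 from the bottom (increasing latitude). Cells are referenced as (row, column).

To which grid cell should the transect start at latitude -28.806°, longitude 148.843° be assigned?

(1, 2)

Column index: ⌊(148.843 − 146.288) / 0.967⌋ = ⌊2.642⌋ = 2
Row offset from origin: ⌊(-28.806 − -30.053) / 0.955⌋ = ⌊1.306⌋ = 1 → row 1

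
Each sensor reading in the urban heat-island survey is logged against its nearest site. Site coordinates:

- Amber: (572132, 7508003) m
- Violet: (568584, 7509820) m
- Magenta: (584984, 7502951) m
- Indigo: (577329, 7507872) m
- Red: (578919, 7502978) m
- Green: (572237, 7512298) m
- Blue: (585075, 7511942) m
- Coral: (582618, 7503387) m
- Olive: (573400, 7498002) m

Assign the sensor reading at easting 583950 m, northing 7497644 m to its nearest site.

Squared distances to each site:
Amber: 246974005.000; Violet: 384368932.000; Magenta: 29233405.000; Indigo: 148449625.000; Red: 53762517.000; Green: 351934085.000; Blue: 205698429.000; Coral: 34756273.000; Olive: 111430664.000.
Minimum at Magenta.

Magenta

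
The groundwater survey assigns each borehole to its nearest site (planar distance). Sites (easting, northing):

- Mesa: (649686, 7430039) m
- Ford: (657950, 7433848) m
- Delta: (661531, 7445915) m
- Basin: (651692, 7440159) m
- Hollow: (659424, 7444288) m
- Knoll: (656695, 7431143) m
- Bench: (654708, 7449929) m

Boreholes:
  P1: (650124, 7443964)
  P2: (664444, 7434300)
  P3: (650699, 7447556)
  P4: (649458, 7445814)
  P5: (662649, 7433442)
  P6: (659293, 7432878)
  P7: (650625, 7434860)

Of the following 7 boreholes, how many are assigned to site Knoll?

0

P1 → Basin
P2 → Ford
P3 → Bench
P4 → Basin
P5 → Ford
P6 → Ford
P7 → Mesa
0 of the 7 go to Knoll.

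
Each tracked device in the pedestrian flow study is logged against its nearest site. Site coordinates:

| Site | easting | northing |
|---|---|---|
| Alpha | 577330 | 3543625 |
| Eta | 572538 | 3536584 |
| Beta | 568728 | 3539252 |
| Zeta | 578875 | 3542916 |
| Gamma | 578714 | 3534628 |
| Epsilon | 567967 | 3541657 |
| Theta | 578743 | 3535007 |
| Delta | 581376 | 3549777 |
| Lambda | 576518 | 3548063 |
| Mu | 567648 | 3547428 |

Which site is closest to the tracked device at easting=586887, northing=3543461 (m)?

Zeta

Squared distances to each site:
Alpha: 91363145.000; Eta: 253186930.000; Beta: 347464962.000; Zeta: 64489169.000; Gamma: 144819818.000; Epsilon: 361220816.000; Theta: 137794852.000; Delta: 70262977.000; Lambda: 128694565.000; Mu: 385876210.000.
Minimum at Zeta.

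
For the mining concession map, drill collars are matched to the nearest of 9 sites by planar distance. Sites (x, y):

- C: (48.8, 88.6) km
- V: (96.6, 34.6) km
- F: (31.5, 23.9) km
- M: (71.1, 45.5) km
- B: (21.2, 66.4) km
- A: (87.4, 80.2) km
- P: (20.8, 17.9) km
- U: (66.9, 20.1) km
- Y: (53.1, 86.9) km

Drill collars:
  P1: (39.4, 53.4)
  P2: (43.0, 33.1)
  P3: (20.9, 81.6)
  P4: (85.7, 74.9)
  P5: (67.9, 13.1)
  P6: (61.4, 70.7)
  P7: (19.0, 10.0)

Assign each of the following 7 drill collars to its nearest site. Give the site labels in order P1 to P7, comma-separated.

B, F, B, A, U, Y, P

P1 → B (d²=500.24)
P2 → F (d²=216.89)
P3 → B (d²=231.13)
P4 → A (d²=30.98)
P5 → U (d²=50.00)
P6 → Y (d²=331.33)
P7 → P (d²=65.65)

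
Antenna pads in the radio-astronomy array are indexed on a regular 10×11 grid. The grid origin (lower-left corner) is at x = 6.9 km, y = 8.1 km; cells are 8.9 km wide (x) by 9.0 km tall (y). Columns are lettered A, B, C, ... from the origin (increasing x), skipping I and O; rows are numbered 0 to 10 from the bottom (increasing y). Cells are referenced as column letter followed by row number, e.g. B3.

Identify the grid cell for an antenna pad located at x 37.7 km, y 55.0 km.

D5

Column index: ⌊(37.7 − 6.9) / 8.9⌋ = ⌊3.461⌋ = 3 → column D
Row offset from origin: ⌊(55.0 − 8.1) / 9.0⌋ = ⌊5.211⌋ = 5 → row 5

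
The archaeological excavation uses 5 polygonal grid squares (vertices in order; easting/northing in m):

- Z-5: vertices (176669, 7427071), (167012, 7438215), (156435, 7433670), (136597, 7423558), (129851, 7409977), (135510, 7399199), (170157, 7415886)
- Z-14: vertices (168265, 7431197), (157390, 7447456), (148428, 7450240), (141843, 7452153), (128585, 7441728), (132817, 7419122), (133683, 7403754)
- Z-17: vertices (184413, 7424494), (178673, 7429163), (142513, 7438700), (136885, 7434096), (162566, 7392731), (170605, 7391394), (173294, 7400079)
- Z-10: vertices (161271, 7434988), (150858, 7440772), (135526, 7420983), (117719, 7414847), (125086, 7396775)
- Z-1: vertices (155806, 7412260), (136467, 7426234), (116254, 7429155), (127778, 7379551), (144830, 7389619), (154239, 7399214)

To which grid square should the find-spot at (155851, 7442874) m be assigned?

Z-14

Cast a ray rightward from (155851, 7442874). For each polygon, the edges (by vertex number in listed order) whose endpoints lie on opposite sides of northing = 7442874, where each meets that height, and whether that is right or left of the point:
Z-5: no edge straddles that height → 0 crossings.
Z-14: 1–2 at easting≈160454.7 (right), 4–5 at easting≈130042.4 (left) → 1 crossing.
Z-17: no edge straddles that height → 0 crossings.
Z-10: no edge straddles that height → 0 crossings.
Z-1: no edge straddles that height → 0 crossings.
Only Z-14 has an odd count, so the point is inside Z-14.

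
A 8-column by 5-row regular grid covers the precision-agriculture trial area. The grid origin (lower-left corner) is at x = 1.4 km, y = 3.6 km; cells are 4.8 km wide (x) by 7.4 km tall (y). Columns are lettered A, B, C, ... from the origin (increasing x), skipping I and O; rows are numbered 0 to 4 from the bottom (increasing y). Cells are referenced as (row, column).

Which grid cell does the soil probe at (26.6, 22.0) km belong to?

Column index: ⌊(26.6 − 1.4) / 4.8⌋ = ⌊5.250⌋ = 5 → column F
Row offset from origin: ⌊(22.0 − 3.6) / 7.4⌋ = ⌊2.486⌋ = 2 → row 2

(2, F)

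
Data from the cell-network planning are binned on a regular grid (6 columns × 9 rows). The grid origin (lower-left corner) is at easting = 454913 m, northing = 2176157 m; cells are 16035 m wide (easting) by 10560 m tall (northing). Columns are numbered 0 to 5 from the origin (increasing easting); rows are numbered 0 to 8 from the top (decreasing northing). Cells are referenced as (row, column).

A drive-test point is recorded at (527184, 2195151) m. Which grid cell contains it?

(7, 4)

Column index: ⌊(527184 − 454913) / 16035⌋ = ⌊4.507⌋ = 4
Row offset from origin: ⌊(2195151 − 2176157) / 10560⌋ = ⌊1.799⌋ = 1 → row 7 (counted from top)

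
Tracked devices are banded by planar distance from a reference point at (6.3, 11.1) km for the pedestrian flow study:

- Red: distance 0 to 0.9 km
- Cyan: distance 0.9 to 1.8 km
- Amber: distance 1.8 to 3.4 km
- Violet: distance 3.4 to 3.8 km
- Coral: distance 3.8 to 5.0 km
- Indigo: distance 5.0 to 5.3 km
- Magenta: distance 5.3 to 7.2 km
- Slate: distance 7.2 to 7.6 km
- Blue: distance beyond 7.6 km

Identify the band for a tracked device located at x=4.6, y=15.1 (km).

Coral

Distance = √((4.6−6.3)² + (15.1−11.1)²) = √(2.890 + 16.000) = 4.346 km.
3.8 ≤ 4.346 < 5.0 → Coral.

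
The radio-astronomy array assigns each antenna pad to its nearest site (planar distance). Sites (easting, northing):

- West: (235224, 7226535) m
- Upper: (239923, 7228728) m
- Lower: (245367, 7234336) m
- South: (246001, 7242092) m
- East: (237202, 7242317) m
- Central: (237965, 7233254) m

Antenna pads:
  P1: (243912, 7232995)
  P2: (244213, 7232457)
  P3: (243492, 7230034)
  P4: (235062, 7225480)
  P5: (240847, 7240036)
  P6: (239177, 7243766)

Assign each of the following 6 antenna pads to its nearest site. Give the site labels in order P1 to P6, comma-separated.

P1 → Lower (d²=3915306.00)
P2 → Lower (d²=4862357.00)
P3 → Upper (d²=14443397.00)
P4 → West (d²=1139269.00)
P5 → East (d²=18488986.00)
P6 → East (d²=6000226.00)

Lower, Lower, Upper, West, East, East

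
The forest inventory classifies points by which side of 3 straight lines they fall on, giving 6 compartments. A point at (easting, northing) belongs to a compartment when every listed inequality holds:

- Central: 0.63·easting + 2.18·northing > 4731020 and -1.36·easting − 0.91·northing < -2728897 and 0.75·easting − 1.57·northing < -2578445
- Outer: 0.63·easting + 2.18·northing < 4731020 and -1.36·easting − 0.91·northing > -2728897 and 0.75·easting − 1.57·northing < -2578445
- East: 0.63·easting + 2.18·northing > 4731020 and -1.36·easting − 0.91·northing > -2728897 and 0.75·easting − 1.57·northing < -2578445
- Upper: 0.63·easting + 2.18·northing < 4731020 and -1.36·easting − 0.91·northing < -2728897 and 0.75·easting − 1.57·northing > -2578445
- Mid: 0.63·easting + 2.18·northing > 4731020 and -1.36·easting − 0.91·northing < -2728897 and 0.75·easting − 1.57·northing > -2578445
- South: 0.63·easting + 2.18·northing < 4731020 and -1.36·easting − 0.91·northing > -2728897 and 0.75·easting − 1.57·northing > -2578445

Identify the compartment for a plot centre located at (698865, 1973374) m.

0.63·698865 + 2.18·1973374 = 4742240.270, which is > 4731020
-1.36·698865 − 0.91·1973374 = -2746226.740, which is < -2728897
0.75·698865 − 1.57·1973374 = -2574048.430, which is > -2578445
This sign pattern matches Mid.

Mid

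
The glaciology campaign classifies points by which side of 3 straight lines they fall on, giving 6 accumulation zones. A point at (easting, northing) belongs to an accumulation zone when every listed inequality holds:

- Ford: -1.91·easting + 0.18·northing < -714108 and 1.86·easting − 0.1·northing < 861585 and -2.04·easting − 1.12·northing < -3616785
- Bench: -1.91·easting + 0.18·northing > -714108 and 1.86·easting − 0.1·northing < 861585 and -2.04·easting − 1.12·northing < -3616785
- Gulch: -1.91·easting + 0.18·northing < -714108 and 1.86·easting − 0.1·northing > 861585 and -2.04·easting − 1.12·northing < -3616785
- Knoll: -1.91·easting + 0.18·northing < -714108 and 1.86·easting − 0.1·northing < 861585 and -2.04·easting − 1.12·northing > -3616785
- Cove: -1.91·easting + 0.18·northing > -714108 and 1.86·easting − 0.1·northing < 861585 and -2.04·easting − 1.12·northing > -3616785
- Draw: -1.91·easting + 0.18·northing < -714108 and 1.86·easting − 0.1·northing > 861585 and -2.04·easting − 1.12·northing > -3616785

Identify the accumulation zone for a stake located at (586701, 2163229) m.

Gulch

-1.91·586701 + 0.18·2163229 = -731217.690, which is < -714108
1.86·586701 − 0.1·2163229 = 874940.960, which is > 861585
-2.04·586701 − 1.12·2163229 = -3619686.520, which is < -3616785
This sign pattern matches Gulch.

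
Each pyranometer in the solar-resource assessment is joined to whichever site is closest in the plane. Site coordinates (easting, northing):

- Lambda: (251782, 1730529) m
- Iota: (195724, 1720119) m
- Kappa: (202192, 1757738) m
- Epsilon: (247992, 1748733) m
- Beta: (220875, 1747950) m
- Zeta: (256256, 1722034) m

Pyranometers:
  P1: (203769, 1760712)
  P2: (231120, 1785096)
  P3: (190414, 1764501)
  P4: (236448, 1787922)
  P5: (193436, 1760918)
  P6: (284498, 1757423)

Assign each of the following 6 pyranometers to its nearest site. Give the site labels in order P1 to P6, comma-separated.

Kappa, Beta, Kappa, Epsilon, Kappa, Epsilon

P1 → Kappa (d²=11331605.00)
P2 → Beta (d²=1484785341.00)
P3 → Kappa (d²=184459453.00)
P4 → Epsilon (d²=1669041657.00)
P5 → Kappa (d²=86779936.00)
P6 → Epsilon (d²=1408204136.00)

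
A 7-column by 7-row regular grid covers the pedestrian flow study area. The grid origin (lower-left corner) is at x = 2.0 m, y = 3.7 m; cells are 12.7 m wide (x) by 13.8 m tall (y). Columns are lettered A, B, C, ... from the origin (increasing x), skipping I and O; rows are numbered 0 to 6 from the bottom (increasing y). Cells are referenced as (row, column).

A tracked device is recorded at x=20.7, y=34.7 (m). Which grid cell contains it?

(2, B)

Column index: ⌊(20.7 − 2.0) / 12.7⌋ = ⌊1.472⌋ = 1 → column B
Row offset from origin: ⌊(34.7 − 3.7) / 13.8⌋ = ⌊2.246⌋ = 2 → row 2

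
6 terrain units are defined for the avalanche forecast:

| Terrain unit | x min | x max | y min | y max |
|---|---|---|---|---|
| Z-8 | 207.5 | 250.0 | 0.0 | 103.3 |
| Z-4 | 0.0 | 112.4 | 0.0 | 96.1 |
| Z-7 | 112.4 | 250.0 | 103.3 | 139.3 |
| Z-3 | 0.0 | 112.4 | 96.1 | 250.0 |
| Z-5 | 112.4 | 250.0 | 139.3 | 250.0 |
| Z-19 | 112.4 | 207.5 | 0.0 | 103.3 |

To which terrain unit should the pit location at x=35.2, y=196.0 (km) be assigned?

The point has x = 35.2 and y = 196.0.
Only Z-3 satisfies 0.0 ≤ x ≤ 112.4 and 96.1 ≤ y ≤ 250.0.

Z-3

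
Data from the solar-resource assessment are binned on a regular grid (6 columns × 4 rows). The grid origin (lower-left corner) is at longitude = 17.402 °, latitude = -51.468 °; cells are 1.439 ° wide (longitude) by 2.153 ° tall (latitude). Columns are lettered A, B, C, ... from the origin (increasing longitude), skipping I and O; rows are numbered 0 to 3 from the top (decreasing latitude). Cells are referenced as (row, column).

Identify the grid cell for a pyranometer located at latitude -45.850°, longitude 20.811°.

Column index: ⌊(20.811 − 17.402) / 1.439⌋ = ⌊2.369⌋ = 2 → column C
Row offset from origin: ⌊(-45.850 − -51.468) / 2.153⌋ = ⌊2.609⌋ = 2 → row 1 (counted from top)

(1, C)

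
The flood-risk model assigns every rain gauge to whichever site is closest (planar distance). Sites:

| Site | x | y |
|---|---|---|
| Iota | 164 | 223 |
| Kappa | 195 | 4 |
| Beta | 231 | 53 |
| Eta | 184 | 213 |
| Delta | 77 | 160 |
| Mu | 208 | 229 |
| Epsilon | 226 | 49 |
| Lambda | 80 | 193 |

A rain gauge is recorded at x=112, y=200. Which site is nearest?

Lambda

Squared distances to each site:
Iota: 3233.000; Kappa: 45305.000; Beta: 35770.000; Eta: 5353.000; Delta: 2825.000; Mu: 10057.000; Epsilon: 35797.000; Lambda: 1073.000.
Minimum at Lambda.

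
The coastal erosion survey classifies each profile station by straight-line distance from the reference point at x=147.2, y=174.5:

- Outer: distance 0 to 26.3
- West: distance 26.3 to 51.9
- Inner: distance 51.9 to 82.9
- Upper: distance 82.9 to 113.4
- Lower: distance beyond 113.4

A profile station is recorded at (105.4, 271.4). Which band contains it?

Upper

Distance = √((105.4−147.2)² + (271.4−174.5)²) = √(1747.240 + 9389.610) = 105.531.
82.9 ≤ 105.531 < 113.4 → Upper.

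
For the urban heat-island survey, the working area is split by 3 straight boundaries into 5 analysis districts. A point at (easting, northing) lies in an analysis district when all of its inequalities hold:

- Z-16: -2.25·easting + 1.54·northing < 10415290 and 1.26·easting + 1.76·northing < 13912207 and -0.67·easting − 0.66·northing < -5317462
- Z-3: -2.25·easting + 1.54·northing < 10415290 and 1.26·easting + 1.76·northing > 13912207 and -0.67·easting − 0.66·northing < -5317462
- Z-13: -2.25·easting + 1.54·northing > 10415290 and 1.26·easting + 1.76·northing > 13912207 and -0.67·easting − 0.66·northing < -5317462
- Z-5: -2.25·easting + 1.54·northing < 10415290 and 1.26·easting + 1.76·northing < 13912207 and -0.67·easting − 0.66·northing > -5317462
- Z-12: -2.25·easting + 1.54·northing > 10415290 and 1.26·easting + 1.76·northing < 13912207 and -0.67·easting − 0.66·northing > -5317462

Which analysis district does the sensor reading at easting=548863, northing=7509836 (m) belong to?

Z-16

-2.25·548863 + 1.54·7509836 = 10330205.690, which is < 10415290
1.26·548863 + 1.76·7509836 = 13908878.740, which is < 13912207
-0.67·548863 − 0.66·7509836 = -5324229.970, which is < -5317462
This sign pattern matches Z-16.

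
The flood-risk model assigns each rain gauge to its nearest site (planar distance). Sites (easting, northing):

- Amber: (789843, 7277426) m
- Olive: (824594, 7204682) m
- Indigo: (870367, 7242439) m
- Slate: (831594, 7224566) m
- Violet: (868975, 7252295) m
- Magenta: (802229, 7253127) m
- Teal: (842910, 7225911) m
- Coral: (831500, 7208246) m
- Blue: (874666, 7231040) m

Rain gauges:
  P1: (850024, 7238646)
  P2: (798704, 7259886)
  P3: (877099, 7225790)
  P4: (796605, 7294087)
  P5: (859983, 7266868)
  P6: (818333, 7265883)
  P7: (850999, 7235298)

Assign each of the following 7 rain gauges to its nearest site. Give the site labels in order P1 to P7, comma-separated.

Teal, Magenta, Blue, Amber, Violet, Magenta, Teal

P1 → Teal (d²=212789221.00)
P2 → Magenta (d²=58109706.00)
P3 → Blue (d²=33481989.00)
P4 → Amber (d²=323313565.00)
P5 → Violet (d²=293228393.00)
P6 → Magenta (d²=422054352.00)
P7 → Teal (d²=153547690.00)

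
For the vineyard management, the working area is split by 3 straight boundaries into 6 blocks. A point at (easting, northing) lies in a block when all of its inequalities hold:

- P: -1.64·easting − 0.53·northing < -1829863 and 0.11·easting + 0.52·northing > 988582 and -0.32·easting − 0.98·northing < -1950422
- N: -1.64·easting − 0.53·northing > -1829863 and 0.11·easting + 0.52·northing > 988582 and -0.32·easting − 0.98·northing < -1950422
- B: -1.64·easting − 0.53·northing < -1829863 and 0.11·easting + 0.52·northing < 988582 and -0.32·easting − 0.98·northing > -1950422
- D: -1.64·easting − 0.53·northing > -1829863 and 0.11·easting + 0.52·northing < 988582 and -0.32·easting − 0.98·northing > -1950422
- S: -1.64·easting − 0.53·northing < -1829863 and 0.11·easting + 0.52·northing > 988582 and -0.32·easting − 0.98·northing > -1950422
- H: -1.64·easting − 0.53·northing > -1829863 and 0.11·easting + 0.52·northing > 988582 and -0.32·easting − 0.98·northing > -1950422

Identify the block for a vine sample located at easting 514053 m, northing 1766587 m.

D

-1.64·514053 − 0.53·1766587 = -1779338.030, which is > -1829863
0.11·514053 + 0.52·1766587 = 975171.070, which is < 988582
-0.32·514053 − 0.98·1766587 = -1895752.220, which is > -1950422
This sign pattern matches D.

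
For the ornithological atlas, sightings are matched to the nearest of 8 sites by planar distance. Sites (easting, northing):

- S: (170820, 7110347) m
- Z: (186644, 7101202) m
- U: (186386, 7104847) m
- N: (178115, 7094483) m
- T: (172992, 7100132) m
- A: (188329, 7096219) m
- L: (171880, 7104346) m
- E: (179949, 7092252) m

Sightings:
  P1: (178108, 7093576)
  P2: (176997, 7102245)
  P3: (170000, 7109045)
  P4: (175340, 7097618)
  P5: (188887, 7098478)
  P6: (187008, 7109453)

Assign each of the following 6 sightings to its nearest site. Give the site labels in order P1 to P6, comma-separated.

P1 → N (d²=822698.00)
P2 → T (d²=20504794.00)
P3 → S (d²=2367604.00)
P4 → T (d²=11833300.00)
P5 → A (d²=5414445.00)
P6 → U (d²=21602120.00)

N, T, S, T, A, U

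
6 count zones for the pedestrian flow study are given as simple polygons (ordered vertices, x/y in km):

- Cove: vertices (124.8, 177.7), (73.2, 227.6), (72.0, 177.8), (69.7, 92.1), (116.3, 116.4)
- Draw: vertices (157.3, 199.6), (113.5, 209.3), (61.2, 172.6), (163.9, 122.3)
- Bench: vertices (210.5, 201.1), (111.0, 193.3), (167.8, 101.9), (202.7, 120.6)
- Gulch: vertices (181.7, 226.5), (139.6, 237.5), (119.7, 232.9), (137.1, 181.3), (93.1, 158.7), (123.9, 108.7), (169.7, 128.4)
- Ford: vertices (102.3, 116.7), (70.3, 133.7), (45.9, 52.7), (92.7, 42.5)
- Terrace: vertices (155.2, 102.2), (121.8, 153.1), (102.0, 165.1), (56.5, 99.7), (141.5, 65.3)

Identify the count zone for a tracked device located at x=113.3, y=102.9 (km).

Terrace

Cast a ray rightward from (113.3, 102.9). For each polygon, the edges (by vertex number in listed order) whose endpoints lie on opposite sides of y = 102.9, where each meets that height, and whether that is right or left of the point:
Cove: 3–4 at x≈69.99 (left), 4–5 at x≈90.41 (left) → 0 crossings.
Draw: no edge straddles that height → 0 crossings.
Bench: 2–3 at x≈167.18 (right), 3–4 at x≈169.67 (right) → 2 crossings.
Gulch: no edge straddles that height → 0 crossings.
Ford: 2–3 at x≈61.02 (left), 4–1 at x≈100.51 (left) → 0 crossings.
Terrace: 1–2 at x≈154.74 (right), 3–4 at x≈58.73 (left) → 1 crossing.
Only Terrace has an odd count, so the point is inside Terrace.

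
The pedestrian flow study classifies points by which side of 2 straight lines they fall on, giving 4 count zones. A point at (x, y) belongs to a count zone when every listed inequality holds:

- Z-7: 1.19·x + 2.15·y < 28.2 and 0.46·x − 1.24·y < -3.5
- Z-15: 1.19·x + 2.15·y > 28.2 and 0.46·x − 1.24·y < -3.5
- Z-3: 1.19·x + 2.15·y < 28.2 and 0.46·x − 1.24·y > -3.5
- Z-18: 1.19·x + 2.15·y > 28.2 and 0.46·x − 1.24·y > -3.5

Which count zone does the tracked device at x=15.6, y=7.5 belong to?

Z-18

1.19·15.6 + 2.15·7.5 = 34.689, which is > 28.2
0.46·15.6 − 1.24·7.5 = -2.124, which is > -3.5
This sign pattern matches Z-18.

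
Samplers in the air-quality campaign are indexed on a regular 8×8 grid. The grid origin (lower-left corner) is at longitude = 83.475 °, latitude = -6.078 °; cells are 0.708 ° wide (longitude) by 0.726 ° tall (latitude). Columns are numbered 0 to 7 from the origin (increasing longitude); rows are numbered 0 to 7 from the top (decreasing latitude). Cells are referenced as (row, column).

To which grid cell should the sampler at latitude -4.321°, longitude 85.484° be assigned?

(5, 2)

Column index: ⌊(85.484 − 83.475) / 0.708⌋ = ⌊2.838⌋ = 2
Row offset from origin: ⌊(-4.321 − -6.078) / 0.726⌋ = ⌊2.420⌋ = 2 → row 5 (counted from top)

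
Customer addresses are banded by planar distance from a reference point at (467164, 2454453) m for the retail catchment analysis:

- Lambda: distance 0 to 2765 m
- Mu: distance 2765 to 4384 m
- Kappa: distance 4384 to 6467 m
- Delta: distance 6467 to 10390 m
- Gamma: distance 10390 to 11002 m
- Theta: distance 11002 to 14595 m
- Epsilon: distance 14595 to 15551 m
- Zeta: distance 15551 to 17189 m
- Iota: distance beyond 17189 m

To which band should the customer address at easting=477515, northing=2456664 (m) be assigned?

Gamma

Distance = √((477515−467164)² + (2456664−2454453)²) = √(107143201.000 + 4888521.000) = 10584.504 m.
10390 ≤ 10584.504 < 11002 → Gamma.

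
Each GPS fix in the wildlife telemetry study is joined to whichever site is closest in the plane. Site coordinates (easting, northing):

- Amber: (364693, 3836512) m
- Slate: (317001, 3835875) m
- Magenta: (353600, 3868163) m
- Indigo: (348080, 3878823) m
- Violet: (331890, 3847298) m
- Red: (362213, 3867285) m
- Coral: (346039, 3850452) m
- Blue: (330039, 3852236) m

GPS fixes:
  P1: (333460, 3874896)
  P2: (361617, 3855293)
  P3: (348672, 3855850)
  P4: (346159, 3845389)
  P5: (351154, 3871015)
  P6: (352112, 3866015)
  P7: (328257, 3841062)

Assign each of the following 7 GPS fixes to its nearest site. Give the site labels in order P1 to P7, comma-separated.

Indigo, Red, Coral, Coral, Magenta, Magenta, Violet

P1 → Indigo (d²=229165729.00)
P2 → Red (d²=144163280.00)
P3 → Coral (d²=36071093.00)
P4 → Coral (d²=25648369.00)
P5 → Magenta (d²=14116820.00)
P6 → Magenta (d²=6828048.00)
P7 → Violet (d²=52086385.00)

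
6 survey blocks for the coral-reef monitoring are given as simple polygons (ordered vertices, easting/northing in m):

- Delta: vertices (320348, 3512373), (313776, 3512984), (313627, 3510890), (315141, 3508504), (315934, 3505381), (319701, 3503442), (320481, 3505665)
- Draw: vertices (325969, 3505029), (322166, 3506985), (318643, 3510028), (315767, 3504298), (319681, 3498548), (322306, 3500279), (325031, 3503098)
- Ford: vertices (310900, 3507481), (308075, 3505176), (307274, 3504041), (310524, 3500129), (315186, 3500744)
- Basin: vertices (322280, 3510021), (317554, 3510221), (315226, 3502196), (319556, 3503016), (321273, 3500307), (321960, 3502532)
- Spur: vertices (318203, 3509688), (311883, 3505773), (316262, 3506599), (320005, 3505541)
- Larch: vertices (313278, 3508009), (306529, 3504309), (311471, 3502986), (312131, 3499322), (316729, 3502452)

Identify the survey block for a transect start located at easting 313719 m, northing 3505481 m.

Larch

Cast a ray rightward from (313719, 3505481). For each polygon, the edges (by vertex number in listed order) whose endpoints lie on opposite sides of northing = 3505481, where each meets that height, and whether that is right or left of the point:
Delta: 4–5 at easting≈315908.6 (right), 6–7 at easting≈320416.4 (right) → 2 crossings.
Draw: 1–2 at easting≈325090.2 (right), 3–4 at easting≈316360.8 (right) → 2 crossings.
Ford: 1–2 at easting≈308448.8 (left), 5–1 at easting≈312172.4 (left) → 0 crossings.
Basin: 2–3 at easting≈316179.0 (right), 6–1 at easting≈322086.0 (right) → 2 crossings.
Spur: no edge straddles that height → 0 crossings.
Larch: 1–2 at easting≈308666.8 (left), 5–1 at easting≈314847.9 (right) → 1 crossing.
Only Larch has an odd count, so the point is inside Larch.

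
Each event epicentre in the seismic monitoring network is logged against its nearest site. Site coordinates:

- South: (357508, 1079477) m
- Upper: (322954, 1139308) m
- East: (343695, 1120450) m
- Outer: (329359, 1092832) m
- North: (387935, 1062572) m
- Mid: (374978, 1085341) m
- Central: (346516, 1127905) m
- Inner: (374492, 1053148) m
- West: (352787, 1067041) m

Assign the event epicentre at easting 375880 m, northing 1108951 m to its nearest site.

Squared distances to each site:
South: 1206247060.000; Upper: 3722708925.000; East: 1168101226.000; Outer: 2424025602.000; North: 2296334666.000; Mid: 558245704.000; Central: 1221498612.000; Inner: 3115901353.000; West: 2289734749.000.
Minimum at Mid.

Mid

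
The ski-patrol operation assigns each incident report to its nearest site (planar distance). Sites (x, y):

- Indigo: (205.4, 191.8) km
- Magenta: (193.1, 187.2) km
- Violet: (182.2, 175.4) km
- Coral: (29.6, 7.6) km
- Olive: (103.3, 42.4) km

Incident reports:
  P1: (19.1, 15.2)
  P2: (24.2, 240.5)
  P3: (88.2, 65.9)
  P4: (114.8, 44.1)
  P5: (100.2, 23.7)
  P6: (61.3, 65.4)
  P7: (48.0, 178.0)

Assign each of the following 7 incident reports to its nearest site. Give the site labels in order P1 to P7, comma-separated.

P1 → Coral (d²=168.01)
P2 → Violet (d²=29202.01)
P3 → Olive (d²=780.26)
P4 → Olive (d²=135.14)
P5 → Olive (d²=359.30)
P6 → Olive (d²=2293.00)
P7 → Violet (d²=18016.40)

Coral, Violet, Olive, Olive, Olive, Olive, Violet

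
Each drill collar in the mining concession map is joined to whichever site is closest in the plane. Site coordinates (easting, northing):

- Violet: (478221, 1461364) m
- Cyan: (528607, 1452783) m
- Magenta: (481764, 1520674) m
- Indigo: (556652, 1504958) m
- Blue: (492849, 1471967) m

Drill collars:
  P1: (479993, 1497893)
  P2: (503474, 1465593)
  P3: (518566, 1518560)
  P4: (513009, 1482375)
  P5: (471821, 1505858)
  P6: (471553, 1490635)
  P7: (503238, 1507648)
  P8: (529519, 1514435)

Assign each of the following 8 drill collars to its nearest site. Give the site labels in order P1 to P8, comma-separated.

Magenta, Blue, Magenta, Blue, Magenta, Blue, Magenta, Indigo

P1 → Magenta (d²=522110402.00)
P2 → Blue (d²=153518501.00)
P3 → Magenta (d²=1358856200.00)
P4 → Blue (d²=514752064.00)
P5 → Magenta (d²=318377105.00)
P6 → Blue (d²=802013840.00)
P7 → Magenta (d²=630809352.00)
P8 → Indigo (d²=826013218.00)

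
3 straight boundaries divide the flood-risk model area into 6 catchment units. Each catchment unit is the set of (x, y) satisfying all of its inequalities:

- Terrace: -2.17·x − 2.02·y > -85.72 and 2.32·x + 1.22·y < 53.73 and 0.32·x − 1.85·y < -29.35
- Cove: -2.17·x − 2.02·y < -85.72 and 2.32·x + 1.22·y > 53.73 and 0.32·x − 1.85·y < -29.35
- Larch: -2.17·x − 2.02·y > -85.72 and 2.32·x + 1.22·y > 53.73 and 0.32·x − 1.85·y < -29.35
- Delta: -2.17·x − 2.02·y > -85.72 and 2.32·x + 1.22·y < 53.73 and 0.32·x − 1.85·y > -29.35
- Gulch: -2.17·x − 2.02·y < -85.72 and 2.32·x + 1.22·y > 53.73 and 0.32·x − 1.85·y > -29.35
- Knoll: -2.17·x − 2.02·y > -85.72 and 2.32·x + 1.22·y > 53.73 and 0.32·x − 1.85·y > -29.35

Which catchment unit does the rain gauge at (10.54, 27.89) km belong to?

Larch

-2.17·10.54 − 2.02·27.89 = -79.210, which is > -85.72
2.32·10.54 + 1.22·27.89 = 58.479, which is > 53.73
0.32·10.54 − 1.85·27.89 = -48.224, which is < -29.35
This sign pattern matches Larch.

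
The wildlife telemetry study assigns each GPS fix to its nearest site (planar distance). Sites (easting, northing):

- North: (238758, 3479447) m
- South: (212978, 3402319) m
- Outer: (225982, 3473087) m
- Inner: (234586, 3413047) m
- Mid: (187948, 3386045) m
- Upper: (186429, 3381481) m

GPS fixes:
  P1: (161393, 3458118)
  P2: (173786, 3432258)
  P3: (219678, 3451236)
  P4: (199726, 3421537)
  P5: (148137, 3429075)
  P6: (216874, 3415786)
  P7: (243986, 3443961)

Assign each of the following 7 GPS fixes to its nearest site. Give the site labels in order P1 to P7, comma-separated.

Outer, Mid, Outer, South, Mid, South, Inner

P1 → Outer (d²=4395809882.00)
P2 → Mid (d²=2336203613.00)
P3 → Outer (d²=517206617.00)
P4 → South (d²=544947028.00)
P5 → Mid (d²=3436496621.00)
P6 → South (d²=196538905.00)
P7 → Inner (d²=1044035396.00)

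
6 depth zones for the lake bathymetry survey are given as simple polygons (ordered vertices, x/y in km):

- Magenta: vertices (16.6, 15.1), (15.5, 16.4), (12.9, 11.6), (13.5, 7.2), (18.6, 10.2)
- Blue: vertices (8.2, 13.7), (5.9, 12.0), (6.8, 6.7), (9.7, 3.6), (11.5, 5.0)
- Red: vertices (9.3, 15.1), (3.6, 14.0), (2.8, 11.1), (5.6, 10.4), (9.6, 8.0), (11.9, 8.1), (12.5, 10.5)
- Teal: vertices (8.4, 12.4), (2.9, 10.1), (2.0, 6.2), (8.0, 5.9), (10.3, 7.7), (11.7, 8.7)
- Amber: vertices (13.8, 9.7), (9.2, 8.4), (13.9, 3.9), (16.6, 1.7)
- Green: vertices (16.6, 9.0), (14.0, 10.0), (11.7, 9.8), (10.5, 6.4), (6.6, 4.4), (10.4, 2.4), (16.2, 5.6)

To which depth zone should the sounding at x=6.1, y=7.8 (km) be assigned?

Cast a ray rightward from (6.1, 7.8). For each polygon, the edges (by vertex number in listed order) whose endpoints lie on opposite sides of y = 7.8, where each meets that height, and whether that is right or left of the point:
Magenta: 3–4 at x≈13.42 (right), 4–5 at x≈14.52 (right) → 2 crossings.
Blue: 2–3 at x≈6.61 (right), 5–1 at x≈10.44 (right) → 2 crossings.
Red: no edge straddles that height → 0 crossings.
Teal: 2–3 at x≈2.37 (left), 5–6 at x≈10.44 (right) → 1 crossing.
Amber: 2–3 at x≈9.83 (right), 4–1 at x≈14.46 (right) → 2 crossings.
Green: 3–4 at x≈10.99 (right), 7–1 at x≈16.46 (right) → 2 crossings.
Only Teal has an odd count, so the point is inside Teal.

Teal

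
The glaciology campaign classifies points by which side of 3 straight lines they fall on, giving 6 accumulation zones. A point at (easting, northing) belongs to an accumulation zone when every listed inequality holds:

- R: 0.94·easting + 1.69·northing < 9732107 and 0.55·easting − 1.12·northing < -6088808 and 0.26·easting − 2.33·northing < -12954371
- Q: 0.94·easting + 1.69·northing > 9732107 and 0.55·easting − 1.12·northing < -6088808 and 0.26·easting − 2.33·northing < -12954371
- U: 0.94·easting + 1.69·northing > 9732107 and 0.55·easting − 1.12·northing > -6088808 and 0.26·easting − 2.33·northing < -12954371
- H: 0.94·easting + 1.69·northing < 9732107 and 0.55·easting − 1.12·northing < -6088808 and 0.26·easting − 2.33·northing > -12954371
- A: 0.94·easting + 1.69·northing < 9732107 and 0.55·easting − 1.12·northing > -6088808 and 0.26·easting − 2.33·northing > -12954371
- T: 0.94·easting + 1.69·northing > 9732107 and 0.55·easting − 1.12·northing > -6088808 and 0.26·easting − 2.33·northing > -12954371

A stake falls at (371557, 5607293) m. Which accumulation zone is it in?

U

0.94·371557 + 1.69·5607293 = 9825588.750, which is > 9732107
0.55·371557 − 1.12·5607293 = -6075811.810, which is > -6088808
0.26·371557 − 2.33·5607293 = -12968387.870, which is < -12954371
This sign pattern matches U.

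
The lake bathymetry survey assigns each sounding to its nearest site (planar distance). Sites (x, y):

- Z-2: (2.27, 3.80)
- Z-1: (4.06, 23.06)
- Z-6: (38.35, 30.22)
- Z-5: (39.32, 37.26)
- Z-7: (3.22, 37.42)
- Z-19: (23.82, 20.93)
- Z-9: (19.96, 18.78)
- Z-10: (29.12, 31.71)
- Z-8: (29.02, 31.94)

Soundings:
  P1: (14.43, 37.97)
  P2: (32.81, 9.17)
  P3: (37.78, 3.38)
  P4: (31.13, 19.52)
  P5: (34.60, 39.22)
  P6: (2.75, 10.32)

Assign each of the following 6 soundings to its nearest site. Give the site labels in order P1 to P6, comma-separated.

P1 → Z-7 (d²=125.97)
P2 → Z-19 (d²=219.12)
P3 → Z-19 (d²=502.88)
P4 → Z-19 (d²=55.42)
P5 → Z-5 (d²=26.12)
P6 → Z-2 (d²=42.74)

Z-7, Z-19, Z-19, Z-19, Z-5, Z-2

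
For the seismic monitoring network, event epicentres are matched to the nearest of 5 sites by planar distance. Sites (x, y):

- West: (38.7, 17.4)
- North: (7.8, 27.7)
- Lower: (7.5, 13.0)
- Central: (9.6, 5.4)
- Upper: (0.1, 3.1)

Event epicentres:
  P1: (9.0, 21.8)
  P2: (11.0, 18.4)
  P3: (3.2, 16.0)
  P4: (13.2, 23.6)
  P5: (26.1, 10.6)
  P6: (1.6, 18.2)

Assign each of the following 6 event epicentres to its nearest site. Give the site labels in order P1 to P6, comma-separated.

North, Lower, Lower, North, West, Lower

P1 → North (d²=36.25)
P2 → Lower (d²=41.41)
P3 → Lower (d²=27.49)
P4 → North (d²=45.97)
P5 → West (d²=205.00)
P6 → Lower (d²=61.85)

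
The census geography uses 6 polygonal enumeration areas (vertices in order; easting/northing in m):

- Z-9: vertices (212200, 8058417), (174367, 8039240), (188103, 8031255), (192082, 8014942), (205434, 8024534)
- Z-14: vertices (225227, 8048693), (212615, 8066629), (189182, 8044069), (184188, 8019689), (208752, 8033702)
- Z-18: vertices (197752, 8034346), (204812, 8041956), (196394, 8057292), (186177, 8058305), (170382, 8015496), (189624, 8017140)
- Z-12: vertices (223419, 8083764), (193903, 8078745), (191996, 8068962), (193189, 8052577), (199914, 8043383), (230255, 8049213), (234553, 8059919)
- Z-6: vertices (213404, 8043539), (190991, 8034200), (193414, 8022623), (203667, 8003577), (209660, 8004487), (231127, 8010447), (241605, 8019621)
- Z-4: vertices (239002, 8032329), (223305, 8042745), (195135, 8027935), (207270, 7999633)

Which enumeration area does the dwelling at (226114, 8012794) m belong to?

Cast a ray rightward from (226114, 8012794). For each polygon, the edges (by vertex number in listed order) whose endpoints lie on opposite sides of northing = 8012794, where each meets that height, and whether that is right or left of the point:
Z-9: no edge straddles that height → 0 crossings.
Z-14: no edge straddles that height → 0 crossings.
Z-18: no edge straddles that height → 0 crossings.
Z-12: no edge straddles that height → 0 crossings.
Z-6: 3–4 at easting≈198705.2 (left), 6–7 at easting≈233807.6 (right) → 1 crossing.
Z-4: 3–4 at easting≈201627.0 (left), 4–1 at easting≈220043.0 (left) → 0 crossings.
Only Z-6 has an odd count, so the point is inside Z-6.

Z-6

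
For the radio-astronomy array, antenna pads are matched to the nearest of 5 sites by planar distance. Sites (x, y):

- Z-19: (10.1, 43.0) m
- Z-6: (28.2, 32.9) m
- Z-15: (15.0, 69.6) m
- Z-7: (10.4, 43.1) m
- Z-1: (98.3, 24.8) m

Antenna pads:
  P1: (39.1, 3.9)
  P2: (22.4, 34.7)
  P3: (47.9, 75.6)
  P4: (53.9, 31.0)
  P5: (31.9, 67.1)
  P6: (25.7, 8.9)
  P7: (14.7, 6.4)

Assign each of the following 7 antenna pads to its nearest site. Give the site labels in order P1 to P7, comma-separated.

P1 → Z-6 (d²=959.81)
P2 → Z-6 (d²=36.88)
P3 → Z-15 (d²=1118.41)
P4 → Z-6 (d²=664.10)
P5 → Z-15 (d²=291.86)
P6 → Z-6 (d²=582.25)
P7 → Z-6 (d²=884.50)

Z-6, Z-6, Z-15, Z-6, Z-15, Z-6, Z-6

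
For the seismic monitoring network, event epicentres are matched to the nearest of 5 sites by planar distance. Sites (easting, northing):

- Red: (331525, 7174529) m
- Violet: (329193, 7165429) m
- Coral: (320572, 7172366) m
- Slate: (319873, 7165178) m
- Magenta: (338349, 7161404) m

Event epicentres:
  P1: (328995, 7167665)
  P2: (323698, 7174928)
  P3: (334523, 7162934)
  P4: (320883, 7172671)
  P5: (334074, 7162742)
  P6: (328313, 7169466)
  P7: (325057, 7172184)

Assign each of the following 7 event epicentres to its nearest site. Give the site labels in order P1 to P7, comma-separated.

Violet, Coral, Magenta, Coral, Magenta, Violet, Coral

P1 → Violet (d²=5038900.00)
P2 → Coral (d²=16335720.00)
P3 → Magenta (d²=16979176.00)
P4 → Coral (d²=189746.00)
P5 → Magenta (d²=20065869.00)
P6 → Violet (d²=17071769.00)
P7 → Coral (d²=20148349.00)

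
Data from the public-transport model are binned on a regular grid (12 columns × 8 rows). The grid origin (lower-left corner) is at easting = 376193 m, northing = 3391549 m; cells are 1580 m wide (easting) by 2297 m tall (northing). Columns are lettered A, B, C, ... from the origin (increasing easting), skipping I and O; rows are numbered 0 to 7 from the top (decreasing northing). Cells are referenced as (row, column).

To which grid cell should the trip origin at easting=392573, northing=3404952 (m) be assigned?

(2, L)

Column index: ⌊(392573 − 376193) / 1580⌋ = ⌊10.367⌋ = 10 → column L
Row offset from origin: ⌊(3404952 − 3391549) / 2297⌋ = ⌊5.835⌋ = 5 → row 2 (counted from top)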